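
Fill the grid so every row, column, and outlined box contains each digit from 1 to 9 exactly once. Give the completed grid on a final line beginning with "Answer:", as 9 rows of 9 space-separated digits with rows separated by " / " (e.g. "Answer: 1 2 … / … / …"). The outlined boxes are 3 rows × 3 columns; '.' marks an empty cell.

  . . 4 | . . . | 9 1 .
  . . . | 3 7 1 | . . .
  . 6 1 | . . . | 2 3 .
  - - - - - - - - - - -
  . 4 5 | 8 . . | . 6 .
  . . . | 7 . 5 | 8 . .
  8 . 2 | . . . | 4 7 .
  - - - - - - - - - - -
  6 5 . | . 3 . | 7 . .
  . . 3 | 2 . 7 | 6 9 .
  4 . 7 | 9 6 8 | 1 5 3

Step 1. [r1c2∈{2,3,7,8}] in col 2, 7 fits only at r1c2, so r1c2=7.
Step 2. [r7c6∈{4}] only 4 remains possible at r7c6 ⇒ r7c6=4.
Step 3. [r6c9∈{1,5,9}] 5 has one home in row 6: r6c9 ⇒ r6c9=5.
Step 4. [r8c1∈{1}] only 1 remains possible at r8c1 ⇒ r8c1=1.
Step 5. [r5c5∈{1,2,4,9}] 4 has one home in row 5: r5c5, so r5c5=4.
Step 6. [r3c6∈{9}] r3c6's peers cover all but 9, so r3c6=9.
Step 7. [r3c1∈{5}] nothing but 5 survives at r3c1 ⇒ r3c1=5.
Step 8. [r5c8∈{2}] r5c8 has the single candidate 2 ⇒ r5c8=2.
Step 9. [r7c8∈{8}] r7c8 is down to just 8. So r7c8=8.
Step 10. [r2c3∈{8,9}] 8 has one home in col 3: r2c3 ⇒ r2c3=8.
Step 11. [r1c1∈{2,3}] row 1 places 3 nowhere but r1c1 ⇒ r1c1=3.
Step 12. [r5c1∈{9}] only 9 remains possible at r5c1 ⇒ r5c1=9.
Step 13. [r3c5∈{8}] r3c5 has the single candidate 8 ⇒ r3c5=8.
Step 14. [r6c5∈{1,9}] 9 has one home in row 6: r6c5 ⇒ r6c5=9.
Step 15. [r4c5∈{1,2}] 1 has one home in col 5: r4c5, so r4c5=1.
Step 16. [r2c8∈{4}] nothing but 4 survives at r2c8 ⇒ r2c8=4.
Step 17. [r4c6∈{2,3}] across row 4, 2 lands solely at r4c6. So r4c6=2.
Step 18. [r1c6∈{6}] r1c6 is down to just 6, so r1c6=6.
Step 19. [r6c2∈{1,3}] 1 has one home in row 6: r6c2, so r6c2=1.
Step 20. [r9c2∈{2}] r9c2's peers cover all but 2, so r9c2=2.
Step 21. [r8c5∈{5}] r8c5 has the single candidate 5 ⇒ r8c5=5.
Step 22. [r1c9∈{8}] only 8 remains possible at r1c9 ⇒ r1c9=8.
Step 23. [r6c6∈{3}] r6c6 has the single candidate 3, so r6c6=3.
Step 24. [r5c9∈{1}] r5c9's peers cover all but 1 ⇒ r5c9=1.
Step 25. [r5c2∈{3}] only 3 remains possible at r5c2, so r5c2=3.
Step 26. [r4c1∈{7}] only 7 remains possible at r4c1. So r4c1=7.
Step 27. [r2c9∈{6}] r2c9 is down to just 6. So r2c9=6.
Step 28. [r1c5∈{2}] r1c5 is down to just 2 ⇒ r1c5=2.
Step 29. [r6c4∈{6}] nothing but 6 survives at r6c4. So r6c4=6.
Step 30. [r4c7∈{3}] nothing but 3 survives at r4c7 ⇒ r4c7=3.
Step 31. [r7c3∈{9}] r7c3 is down to just 9 ⇒ r7c3=9.
Step 32. [r2c1∈{2}] r2c1's peers cover all but 2. So r2c1=2.
Step 33. [r8c2∈{8}] r8c2's peers cover all but 8, so r8c2=8.
Step 34. [r8c9∈{4}] r8c9's peers cover all but 4 ⇒ r8c9=4.
Step 35. [r2c2∈{9}] nothing but 9 survives at r2c2 ⇒ r2c2=9.
Step 36. [r5c3∈{6}] only 6 remains possible at r5c3, so r5c3=6.
Step 37. [r3c9∈{7}] r3c9 is down to just 7. So r3c9=7.
Step 38. [r3c4∈{4}] nothing but 4 survives at r3c4. So r3c4=4.
Step 39. [r1c4∈{5}] nothing but 5 survives at r1c4. So r1c4=5.
Step 40. [r4c9∈{9}] r4c9's peers cover all but 9 ⇒ r4c9=9.
Step 41. [r7c9∈{2}] r7c9 has the single candidate 2, so r7c9=2.
Step 42. [r7c4∈{1}] r7c4 has the single candidate 1 ⇒ r7c4=1.
Step 43. [r2c7∈{5}] only 5 remains possible at r2c7, so r2c7=5.

Answer: 3 7 4 5 2 6 9 1 8 / 2 9 8 3 7 1 5 4 6 / 5 6 1 4 8 9 2 3 7 / 7 4 5 8 1 2 3 6 9 / 9 3 6 7 4 5 8 2 1 / 8 1 2 6 9 3 4 7 5 / 6 5 9 1 3 4 7 8 2 / 1 8 3 2 5 7 6 9 4 / 4 2 7 9 6 8 1 5 3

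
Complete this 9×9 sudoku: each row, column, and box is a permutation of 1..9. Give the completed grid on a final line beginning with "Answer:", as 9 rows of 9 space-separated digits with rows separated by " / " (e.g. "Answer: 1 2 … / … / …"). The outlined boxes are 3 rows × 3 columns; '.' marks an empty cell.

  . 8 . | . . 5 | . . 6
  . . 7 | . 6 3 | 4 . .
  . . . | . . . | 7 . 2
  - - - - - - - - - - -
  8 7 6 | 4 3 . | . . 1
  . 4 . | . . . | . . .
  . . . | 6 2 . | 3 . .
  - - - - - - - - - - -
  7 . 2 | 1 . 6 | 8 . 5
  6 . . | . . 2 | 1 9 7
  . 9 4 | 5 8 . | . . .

Step 1. [r5c1∈{1,2,3,5,9}] in box 4, 2 fits only at r5c1. So r5c1=2.
Step 2. [r1c7∈{9}] only 9 remains possible at r1c7 ⇒ r1c7=9.
Step 3. [r5c3∈{1,3,5,9}] in row 5, 3 fits only at r5c3, so r5c3=3.
Step 4. [r1c3∈{1}] r1c3 is down to just 1 ⇒ r1c3=1.
Step 5. [r3c6∈{1,4,8,9}] 4 has one home in col 6: r3c6 ⇒ r3c6=4.
Step 6. [r2c9∈{8}] r2c9's peers cover all but 8 ⇒ r2c9=8.
Step 7. [r5c5∈{1,5,7,9}] across col 5, 5 lands solely at r5c5. So r5c5=5.
Step 8. [r7c2∈{3}] r7c2 is down to just 3, so r7c2=3.
Step 9. [r8c2∈{5}] only 5 remains possible at r8c2. So r8c2=5.
Step 10. [r5c6∈{1,7,8,9}] 1 has one home in row 5: r5c6. So r5c6=1.
Step 11. [r6c6∈{7,8,9}] across col 6, 8 lands solely at r6c6 ⇒ r6c6=8.
Step 12. [r5c4∈{7,9}] 7 has one home in box 5: r5c4. So r5c4=7.
Step 13. [r4c7∈{2,5}] col 7 places 5 nowhere but r4c7. So r4c7=5.
Step 14. [r1c8∈{3}] only 3 remains possible at r1c8 ⇒ r1c8=3.
Step 15. [r5c7∈{6}] nothing but 6 survives at r5c7, so r5c7=6.
Step 16. [r3c5∈{1,9}] across col 5, 1 lands solely at r3c5. So r3c5=1.
Step 17. [r3c8∈{5}] r3c8 has the single candidate 5. So r3c8=5.
Step 18. [r3c3∈{9}] r3c3 is down to just 9, so r3c3=9.
Step 19. [r6c1∈{1,5,9}] r6c1 is the only open cell in col 1 admitting 9. So r6c1=9.
Step 20. [r7c8∈{4}] nothing but 4 survives at r7c8. So r7c8=4.
Step 21. [r4c8∈{2}] nothing but 2 survives at r4c8 ⇒ r4c8=2.
Step 22. [r2c2∈{2}] nothing but 2 survives at r2c2, so r2c2=2.
Step 23. [r8c4∈{3}] r8c4 has the single candidate 3. So r8c4=3.
Step 24. [r7c5∈{9}] r7c5 is down to just 9 ⇒ r7c5=9.
Step 25. [r9c8∈{6}] only 6 remains possible at r9c8 ⇒ r9c8=6.
Step 26. [r4c6∈{9}] r4c6 is down to just 9, so r4c6=9.
Step 27. [r1c4∈{2}] r1c4 has the single candidate 2, so r1c4=2.
Step 28. [r9c1∈{1}] r9c1 has the single candidate 1, so r9c1=1.
Step 29. [r5c8∈{8}] r5c8 has the single candidate 8, so r5c8=8.
Step 30. [r6c8∈{7}] r6c8 is down to just 7, so r6c8=7.
Step 31. [r6c3∈{5}] r6c3 is down to just 5 ⇒ r6c3=5.
Step 32. [r3c2∈{6}] only 6 remains possible at r3c2, so r3c2=6.
Step 33. [r2c8∈{1}] r2c8's peers cover all but 1 ⇒ r2c8=1.
Step 34. [r1c5∈{7}] nothing but 7 survives at r1c5. So r1c5=7.
Step 35. [r9c9∈{3}] r9c9 is down to just 3, so r9c9=3.
Step 36. [r8c5∈{4}] r8c5's peers cover all but 4 ⇒ r8c5=4.
Step 37. [r6c2∈{1}] r6c2 is down to just 1. So r6c2=1.
Step 38. [r2c1∈{5}] only 5 remains possible at r2c1, so r2c1=5.
Step 39. [r8c3∈{8}] nothing but 8 survives at r8c3. So r8c3=8.
Step 40. [r1c1∈{4}] r1c1 has the single candidate 4, so r1c1=4.
Step 41. [r3c1∈{3}] r3c1 is down to just 3, so r3c1=3.
Step 42. [r3c4∈{8}] r3c4 is down to just 8, so r3c4=8.
Step 43. [r6c9∈{4}] only 4 remains possible at r6c9. So r6c9=4.
Step 44. [r9c7∈{2}] r9c7 is down to just 2, so r9c7=2.
Step 45. [r9c6∈{7}] r9c6 is down to just 7. So r9c6=7.
Step 46. [r5c9∈{9}] r5c9's peers cover all but 9. So r5c9=9.
Step 47. [r2c4∈{9}] r2c4 has the single candidate 9, so r2c4=9.

Answer: 4 8 1 2 7 5 9 3 6 / 5 2 7 9 6 3 4 1 8 / 3 6 9 8 1 4 7 5 2 / 8 7 6 4 3 9 5 2 1 / 2 4 3 7 5 1 6 8 9 / 9 1 5 6 2 8 3 7 4 / 7 3 2 1 9 6 8 4 5 / 6 5 8 3 4 2 1 9 7 / 1 9 4 5 8 7 2 6 3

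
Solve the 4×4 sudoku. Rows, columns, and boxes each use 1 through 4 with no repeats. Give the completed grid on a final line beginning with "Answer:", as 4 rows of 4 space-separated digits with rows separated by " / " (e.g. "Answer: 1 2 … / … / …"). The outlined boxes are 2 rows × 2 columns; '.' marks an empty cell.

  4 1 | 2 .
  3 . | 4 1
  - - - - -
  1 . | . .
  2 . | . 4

Step 1. [r3c3∈{3}] r3c3 has the single candidate 3 ⇒ r3c3=3.
Step 2. [r4c3∈{1}] r4c3 has the single candidate 1. So r4c3=1.
Step 3. [r3c4∈{2}] nothing but 2 survives at r3c4, so r3c4=2.
Step 4. [r1c4∈{3}] r1c4 is down to just 3 ⇒ r1c4=3.
Step 5. [r3c2∈{4}] only 4 remains possible at r3c2 ⇒ r3c2=4.
Step 6. [r2c2∈{2}] nothing but 2 survives at r2c2. So r2c2=2.
Step 7. [r4c2∈{3}] only 3 remains possible at r4c2, so r4c2=3.

Answer: 4 1 2 3 / 3 2 4 1 / 1 4 3 2 / 2 3 1 4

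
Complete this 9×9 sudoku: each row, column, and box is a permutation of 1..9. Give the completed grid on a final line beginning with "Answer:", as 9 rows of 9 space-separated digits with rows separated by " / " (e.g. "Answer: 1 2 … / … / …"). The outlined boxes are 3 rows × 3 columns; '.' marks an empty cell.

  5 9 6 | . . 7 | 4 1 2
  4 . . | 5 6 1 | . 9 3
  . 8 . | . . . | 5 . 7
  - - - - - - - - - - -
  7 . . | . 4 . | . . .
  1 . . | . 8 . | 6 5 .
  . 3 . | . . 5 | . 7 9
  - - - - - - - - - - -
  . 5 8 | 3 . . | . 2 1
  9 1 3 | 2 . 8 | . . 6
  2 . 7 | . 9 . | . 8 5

Step 1. [r2c3∈{2}] r2c3 is down to just 2. So r2c3=2.
Step 2. [r9c4∈{1,4,6}] across row 9, 1 lands solely at r9c4. So r9c4=1.
Step 3. [r5c6∈{2,3,9}] in row 5, 3 fits only at r5c6 ⇒ r5c6=3.
Step 4. [r4c7∈{1,2,3,8}] 1 has one home in row 4: r4c7. So r4c7=1.
Step 5. [r7c1∈{6}] only 6 remains possible at r7c1, so r7c1=6.
Step 6. [r4c2∈{2,6}] col 2 places 6 nowhere but r4c2. So r4c2=6.
Step 7. [r4c4∈{9}] r4c4 has the single candidate 9 ⇒ r4c4=9.
Step 8. [r6c3∈{4}] r6c3 has the single candidate 4, so r6c3=4.
Step 9. [r8c7∈{7}] only 7 remains possible at r8c7, so r8c7=7.
Step 10. [r7c6∈{4}] r7c6's peers cover all but 4. So r7c6=4.
Step 11. [r4c6∈{2}] r4c6 has the single candidate 2, so r4c6=2.
Step 12. [r6c1∈{8}] nothing but 8 survives at r6c1 ⇒ r6c1=8.
Step 13. [r3c1∈{3}] nothing but 3 survives at r3c1, so r3c1=3.
Step 14. [r7c7∈{9}] r7c7 has the single candidate 9. So r7c7=9.
Step 15. [r8c8∈{4}] r8c8's peers cover all but 4, so r8c8=4.
Step 16. [r3c6∈{9}] nothing but 9 survives at r3c6 ⇒ r3c6=9.
Step 17. [r4c9∈{8}] r4c9's peers cover all but 8, so r4c9=8.
Step 18. [r5c9∈{4}] nothing but 4 survives at r5c9, so r5c9=4.
Step 19. [r1c5∈{3}] r1c5 is down to just 3, so r1c5=3.
Step 20. [r2c2∈{7}] only 7 remains possible at r2c2, so r2c2=7.
Step 21. [r5c4∈{7}] r5c4's peers cover all but 7, so r5c4=7.
Step 22. [r6c7∈{2}] r6c7 has the single candidate 2 ⇒ r6c7=2.
Step 23. [r3c4∈{4}] only 4 remains possible at r3c4 ⇒ r3c4=4.
Step 24. [r4c3∈{5}] r4c3 has the single candidate 5 ⇒ r4c3=5.
Step 25. [r1c4∈{8}] r1c4 has the single candidate 8 ⇒ r1c4=8.
Step 26. [r9c6∈{6}] only 6 remains possible at r9c6 ⇒ r9c6=6.
Step 27. [r3c5∈{2}] r3c5 has the single candidate 2. So r3c5=2.
Step 28. [r3c8∈{6}] r3c8 is down to just 6 ⇒ r3c8=6.
Step 29. [r8c5∈{5}] r8c5's peers cover all but 5, so r8c5=5.
Step 30. [r7c5∈{7}] r7c5 has the single candidate 7, so r7c5=7.
Step 31. [r6c5∈{1}] nothing but 1 survives at r6c5. So r6c5=1.
Step 32. [r9c2∈{4}] only 4 remains possible at r9c2 ⇒ r9c2=4.
Step 33. [r6c4∈{6}] nothing but 6 survives at r6c4. So r6c4=6.
Step 34. [r5c2∈{2}] r5c2 is down to just 2 ⇒ r5c2=2.
Step 35. [r5c3∈{9}] nothing but 9 survives at r5c3, so r5c3=9.
Step 36. [r9c7∈{3}] r9c7 has the single candidate 3, so r9c7=3.
Step 37. [r3c3∈{1}] only 1 remains possible at r3c3, so r3c3=1.
Step 38. [r2c7∈{8}] r2c7's peers cover all but 8. So r2c7=8.
Step 39. [r4c8∈{3}] r4c8 has the single candidate 3, so r4c8=3.

Answer: 5 9 6 8 3 7 4 1 2 / 4 7 2 5 6 1 8 9 3 / 3 8 1 4 2 9 5 6 7 / 7 6 5 9 4 2 1 3 8 / 1 2 9 7 8 3 6 5 4 / 8 3 4 6 1 5 2 7 9 / 6 5 8 3 7 4 9 2 1 / 9 1 3 2 5 8 7 4 6 / 2 4 7 1 9 6 3 8 5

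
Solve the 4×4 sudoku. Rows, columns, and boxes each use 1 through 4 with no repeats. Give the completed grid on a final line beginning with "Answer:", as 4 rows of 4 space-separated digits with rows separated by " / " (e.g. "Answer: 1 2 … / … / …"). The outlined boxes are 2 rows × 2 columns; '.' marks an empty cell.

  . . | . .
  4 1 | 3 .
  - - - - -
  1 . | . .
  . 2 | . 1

Step 1. [r3c2∈{3,4}] col 2 places 4 nowhere but r3c2 ⇒ r3c2=4.
Step 2. [r2c4∈{2}] r2c4's peers cover all but 2, so r2c4=2.
Step 3. [r4c1∈{3}] r4c1 is down to just 3. So r4c1=3.
Step 4. [r1c3∈{1,4}] 1 has one home in row 1: r1c3, so r1c3=1.
Step 5. [r1c1∈{2}] only 2 remains possible at r1c1 ⇒ r1c1=2.
Step 6. [r1c4∈{4}] r1c4 has the single candidate 4, so r1c4=4.
Step 7. [r4c3∈{4}] only 4 remains possible at r4c3, so r4c3=4.
Step 8. [r1c2∈{3}] only 3 remains possible at r1c2, so r1c2=3.
Step 9. [r3c3∈{2}] r3c3 is down to just 2, so r3c3=2.
Step 10. [r3c4∈{3}] r3c4 has the single candidate 3, so r3c4=3.

Answer: 2 3 1 4 / 4 1 3 2 / 1 4 2 3 / 3 2 4 1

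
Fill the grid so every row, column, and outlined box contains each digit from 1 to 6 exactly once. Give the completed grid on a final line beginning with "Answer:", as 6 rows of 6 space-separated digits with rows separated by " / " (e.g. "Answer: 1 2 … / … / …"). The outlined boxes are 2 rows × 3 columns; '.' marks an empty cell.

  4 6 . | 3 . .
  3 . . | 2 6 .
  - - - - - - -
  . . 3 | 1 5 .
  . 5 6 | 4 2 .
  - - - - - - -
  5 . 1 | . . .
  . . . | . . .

Step 1. [r6c3∈{2,4}] across col 3, 4 lands solely at r6c3 ⇒ r6c3=4.
Step 2. [r5c4∈{6}] nothing but 6 survives at r5c4. So r5c4=6.
Step 3. [r1c5∈{1}] r1c5 has the single candidate 1 ⇒ r1c5=1.
Step 4. [r6c5∈{3}] r6c5 has the single candidate 3 ⇒ r6c5=3.
Step 5. [r6c2∈{2}] only 2 remains possible at r6c2. So r6c2=2.
Step 6. [r1c6∈{5}] only 5 remains possible at r1c6 ⇒ r1c6=5.
Step 7. [r5c6∈{2,4}] in row 5, 2 fits only at r5c6 ⇒ r5c6=2.
Step 8. [r2c2∈{1}] only 1 remains possible at r2c2 ⇒ r2c2=1.
Step 9. [r6c6∈{1}] nothing but 1 survives at r6c6 ⇒ r6c6=1.
Step 10. [r3c2∈{4}] r3c2's peers cover all but 4, so r3c2=4.
Step 11. [r4c1∈{1}] only 1 remains possible at r4c1, so r4c1=1.
Step 12. [r5c2∈{3}] r5c2 has the single candidate 3 ⇒ r5c2=3.
Step 13. [r4c6∈{3}] only 3 remains possible at r4c6, so r4c6=3.
Step 14. [r6c1∈{6}] r6c1's peers cover all but 6, so r6c1=6.
Step 15. [r2c6∈{4}] r2c6's peers cover all but 4 ⇒ r2c6=4.
Step 16. [r5c5∈{4}] r5c5's peers cover all but 4. So r5c5=4.
Step 17. [r2c3∈{5}] r2c3 has the single candidate 5, so r2c3=5.
Step 18. [r1c3∈{2}] r1c3 has the single candidate 2, so r1c3=2.
Step 19. [r3c1∈{2}] r3c1 has the single candidate 2. So r3c1=2.
Step 20. [r3c6∈{6}] r3c6's peers cover all but 6 ⇒ r3c6=6.
Step 21. [r6c4∈{5}] r6c4 has the single candidate 5. So r6c4=5.

Answer: 4 6 2 3 1 5 / 3 1 5 2 6 4 / 2 4 3 1 5 6 / 1 5 6 4 2 3 / 5 3 1 6 4 2 / 6 2 4 5 3 1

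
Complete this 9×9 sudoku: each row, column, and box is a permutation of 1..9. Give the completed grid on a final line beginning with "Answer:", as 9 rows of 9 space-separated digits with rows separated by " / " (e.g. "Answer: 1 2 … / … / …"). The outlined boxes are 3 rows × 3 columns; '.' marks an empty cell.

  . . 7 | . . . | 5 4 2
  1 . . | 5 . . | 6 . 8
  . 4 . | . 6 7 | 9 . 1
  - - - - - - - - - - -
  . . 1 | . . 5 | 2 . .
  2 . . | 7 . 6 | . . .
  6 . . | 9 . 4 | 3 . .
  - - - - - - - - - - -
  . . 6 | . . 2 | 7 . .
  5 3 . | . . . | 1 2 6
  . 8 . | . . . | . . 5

Step 1. [r7c8∈{3,8,9}] 8 has one home in box 9: r7c8, so r7c8=8.
Step 2. [r2c5∈{2,3,4,9}] r2c5 is the only open cell in row 2 admitting 4, so r2c5=4.
Step 3. [r9c7∈{4}] r9c7 has the single candidate 4. So r9c7=4.
Step 4. [r3c8∈{3}] nothing but 3 survives at r3c8. So r3c8=3.
Step 5. [r9c8∈{9}] only 9 remains possible at r9c8. So r9c8=9.
Step 6. [r6c9∈{7}] only 7 remains possible at r6c9, so r6c9=7.
Step 7. [r6c2∈{5}] r6c2 is down to just 5, so r6c2=5.
Step 8. [r5c2∈{9}] r5c2 has the single candidate 9 ⇒ r5c2=9.
Step 9. [r3c1∈{8}] r3c1 has the single candidate 8. So r3c1=8.
Step 10. [r7c5∈{1,3,5,9}] r7c5 is the only open cell in row 7 admitting 5 ⇒ r7c5=5.
Step 11. [r7c1∈{4,9}] 9 has one home in row 7: r7c1, so r7c1=9.
Step 12. [r1c1∈{3}] only 3 remains possible at r1c1, so r1c1=3.
Step 13. [r8c5∈{7,8,9}] 7 has one home in row 8: r8c5 ⇒ r8c5=7.
Step 14. [r1c5∈{1,8,9}] in col 5, 9 fits only at r1c5. So r1c5=9.
Step 15. [r4c1∈{4,7}] r4c1 is the only open cell in col 1 admitting 4. So r4c1=4.
Step 16. [r7c4∈{1,3,4}] 4 has one home in row 7: r7c4, so r7c4=4.
Step 17. [r8c4∈{8}] nothing but 8 survives at r8c4. So r8c4=8.
Step 18. [r4c4∈{3}] r4c4 is down to just 3. So r4c4=3.
Step 19. [r2c2∈{2}] nothing but 2 survives at r2c2 ⇒ r2c2=2.
Step 20. [r1c4∈{1}] r1c4's peers cover all but 1, so r1c4=1.
Step 21. [r6c8∈{1}] only 1 remains possible at r6c8 ⇒ r6c8=1.
Step 22. [r9c5∈{1,3}] in col 5, 3 fits only at r9c5. So r9c5=3.
Step 23. [r4c5∈{8}] nothing but 8 survives at r4c5 ⇒ r4c5=8.
Step 24. [r5c7∈{8}] only 8 remains possible at r5c7. So r5c7=8.
Step 25. [r9c6∈{1}] only 1 remains possible at r9c6. So r9c6=1.
Step 26. [r7c9∈{3}] r7c9 is down to just 3, so r7c9=3.
Step 27. [r7c2∈{1}] only 1 remains possible at r7c2, so r7c2=1.
Step 28. [r3c3∈{5}] only 5 remains possible at r3c3 ⇒ r3c3=5.
Step 29. [r8c6∈{9}] r8c6 is down to just 9. So r8c6=9.
Step 30. [r1c6∈{8}] r1c6's peers cover all but 8. So r1c6=8.
Step 31. [r9c1∈{7}] r9c1 has the single candidate 7 ⇒ r9c1=7.
Step 32. [r4c9∈{9}] r4c9 is down to just 9 ⇒ r4c9=9.
Step 33. [r5c3∈{3}] r5c3 is down to just 3. So r5c3=3.
Step 34. [r6c5∈{2}] r6c5 has the single candidate 2. So r6c5=2.
Step 35. [r4c8∈{6}] r4c8's peers cover all but 6, so r4c8=6.
Step 36. [r2c6∈{3}] r2c6 has the single candidate 3, so r2c6=3.
Step 37. [r6c3∈{8}] only 8 remains possible at r6c3, so r6c3=8.
Step 38. [r4c2∈{7}] r4c2's peers cover all but 7, so r4c2=7.
Step 39. [r9c3∈{2}] nothing but 2 survives at r9c3. So r9c3=2.
Step 40. [r5c5∈{1}] only 1 remains possible at r5c5, so r5c5=1.
Step 41. [r2c8∈{7}] nothing but 7 survives at r2c8 ⇒ r2c8=7.
Step 42. [r2c3∈{9}] nothing but 9 survives at r2c3, so r2c3=9.
Step 43. [r1c2∈{6}] nothing but 6 survives at r1c2, so r1c2=6.
Step 44. [r8c3∈{4}] r8c3 is down to just 4 ⇒ r8c3=4.
Step 45. [r5c8∈{5}] r5c8 is down to just 5. So r5c8=5.
Step 46. [r3c4∈{2}] r3c4's peers cover all but 2 ⇒ r3c4=2.
Step 47. [r5c9∈{4}] r5c9 has the single candidate 4. So r5c9=4.
Step 48. [r9c4∈{6}] r9c4's peers cover all but 6 ⇒ r9c4=6.

Answer: 3 6 7 1 9 8 5 4 2 / 1 2 9 5 4 3 6 7 8 / 8 4 5 2 6 7 9 3 1 / 4 7 1 3 8 5 2 6 9 / 2 9 3 7 1 6 8 5 4 / 6 5 8 9 2 4 3 1 7 / 9 1 6 4 5 2 7 8 3 / 5 3 4 8 7 9 1 2 6 / 7 8 2 6 3 1 4 9 5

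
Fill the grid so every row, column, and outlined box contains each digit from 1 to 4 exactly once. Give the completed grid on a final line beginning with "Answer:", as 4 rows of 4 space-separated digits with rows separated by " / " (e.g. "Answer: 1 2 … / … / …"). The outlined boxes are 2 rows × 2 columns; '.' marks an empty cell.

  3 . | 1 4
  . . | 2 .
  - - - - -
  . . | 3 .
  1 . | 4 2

Step 1. [r2c1∈{4}] r2c1's peers cover all but 4 ⇒ r2c1=4.
Step 2. [r3c1∈{2}] only 2 remains possible at r3c1, so r3c1=2.
Step 3. [r2c2∈{1}] only 1 remains possible at r2c2. So r2c2=1.
Step 4. [r1c2∈{2}] only 2 remains possible at r1c2. So r1c2=2.
Step 5. [r2c4∈{3}] r2c4's peers cover all but 3. So r2c4=3.
Step 6. [r4c2∈{3}] only 3 remains possible at r4c2, so r4c2=3.
Step 7. [r3c4∈{1}] r3c4 is down to just 1, so r3c4=1.
Step 8. [r3c2∈{4}] r3c2's peers cover all but 4. So r3c2=4.

Answer: 3 2 1 4 / 4 1 2 3 / 2 4 3 1 / 1 3 4 2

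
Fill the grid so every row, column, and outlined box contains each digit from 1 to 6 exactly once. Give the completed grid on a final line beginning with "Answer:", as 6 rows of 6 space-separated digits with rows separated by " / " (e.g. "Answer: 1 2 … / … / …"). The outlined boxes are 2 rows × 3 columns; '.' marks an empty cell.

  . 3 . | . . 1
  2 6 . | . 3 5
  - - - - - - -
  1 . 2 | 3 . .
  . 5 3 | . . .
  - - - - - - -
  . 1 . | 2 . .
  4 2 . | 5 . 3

Step 1. [r4c1∈{6}] nothing but 6 survives at r4c1. So r4c1=6.
Step 2. [r2c4∈{4}] r2c4 has the single candidate 4 ⇒ r2c4=4.
Step 3. [r3c2∈{4}] only 4 remains possible at r3c2, so r3c2=4.
Step 4. [r3c6∈{6}] nothing but 6 survives at r3c6, so r3c6=6.
Step 5. [r6c3∈{6}] only 6 remains possible at r6c3. So r6c3=6.
Step 6. [r1c1∈{5}] r1c1 is down to just 5 ⇒ r1c1=5.
Step 7. [r5c6∈{4}] r5c6's peers cover all but 4. So r5c6=4.
Step 8. [r1c5∈{2,6}] across row 1, 2 lands solely at r1c5, so r1c5=2.
Step 9. [r4c4∈{1}] r4c4 is down to just 1. So r4c4=1.
Step 10. [r3c5∈{5}] r3c5's peers cover all but 5 ⇒ r3c5=5.
Step 11. [r2c3∈{1}] r2c3's peers cover all but 1 ⇒ r2c3=1.
Step 12. [r6c5∈{1}] r6c5 has the single candidate 1, so r6c5=1.
Step 13. [r1c4∈{6}] only 6 remains possible at r1c4, so r1c4=6.
Step 14. [r1c3∈{4}] r1c3 is down to just 4. So r1c3=4.
Step 15. [r5c5∈{6}] r5c5 has the single candidate 6. So r5c5=6.
Step 16. [r5c1∈{3}] r5c1 has the single candidate 3, so r5c1=3.
Step 17. [r4c6∈{2}] nothing but 2 survives at r4c6 ⇒ r4c6=2.
Step 18. [r5c3∈{5}] only 5 remains possible at r5c3. So r5c3=5.
Step 19. [r4c5∈{4}] nothing but 4 survives at r4c5, so r4c5=4.

Answer: 5 3 4 6 2 1 / 2 6 1 4 3 5 / 1 4 2 3 5 6 / 6 5 3 1 4 2 / 3 1 5 2 6 4 / 4 2 6 5 1 3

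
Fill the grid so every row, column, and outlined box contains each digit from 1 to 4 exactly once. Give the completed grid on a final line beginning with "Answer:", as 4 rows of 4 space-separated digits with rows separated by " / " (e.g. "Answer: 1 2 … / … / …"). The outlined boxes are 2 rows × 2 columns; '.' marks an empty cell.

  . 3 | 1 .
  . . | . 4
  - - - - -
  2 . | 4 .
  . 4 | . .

Step 1. [r3c2∈{1}] only 1 remains possible at r3c2, so r3c2=1.
Step 2. [r3c4∈{3}] nothing but 3 survives at r3c4. So r3c4=3.
Step 3. [r4c3∈{2}] r4c3 has the single candidate 2. So r4c3=2.
Step 4. [r4c1∈{3}] r4c1 is down to just 3. So r4c1=3.
Step 5. [r4c4∈{1}] r4c4 is down to just 1. So r4c4=1.
Step 6. [r2c1∈{1}] r2c1 has the single candidate 1 ⇒ r2c1=1.
Step 7. [r1c4∈{2}] r1c4's peers cover all but 2 ⇒ r1c4=2.
Step 8. [r1c1∈{4}] nothing but 4 survives at r1c1. So r1c1=4.
Step 9. [r2c2∈{2}] r2c2's peers cover all but 2. So r2c2=2.
Step 10. [r2c3∈{3}] nothing but 3 survives at r2c3 ⇒ r2c3=3.

Answer: 4 3 1 2 / 1 2 3 4 / 2 1 4 3 / 3 4 2 1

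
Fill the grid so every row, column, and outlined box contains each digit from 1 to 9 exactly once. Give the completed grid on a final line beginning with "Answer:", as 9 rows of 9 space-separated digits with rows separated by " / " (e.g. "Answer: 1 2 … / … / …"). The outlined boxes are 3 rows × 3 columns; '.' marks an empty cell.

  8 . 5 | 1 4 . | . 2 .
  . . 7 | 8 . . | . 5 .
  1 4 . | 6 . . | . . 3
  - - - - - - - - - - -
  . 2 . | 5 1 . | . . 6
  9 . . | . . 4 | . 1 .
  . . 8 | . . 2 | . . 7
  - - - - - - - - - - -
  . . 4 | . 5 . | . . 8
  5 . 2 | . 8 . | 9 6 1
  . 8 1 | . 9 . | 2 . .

Step 1. [r4c3∈{3}] r4c3 has the single candidate 3 ⇒ r4c3=3.
Step 2. [r5c7∈{3,5,8}] r5c7 is the only open cell in row 5 admitting 8 ⇒ r5c7=8.
Step 3. [r7c2∈{3,6,7,9}] r7c2 is the only open cell in row 7 admitting 9. So r7c2=9.
Step 4. [r3c7∈{7}] r3c7's peers cover all but 7, so r3c7=7.
Step 5. [r1c6∈{3,7,9}] across row 1, 7 lands solely at r1c6 ⇒ r1c6=7.
Step 6. [r8c6∈{3}] r8c6 has the single candidate 3 ⇒ r8c6=3.
Step 7. [r2c5∈{2,3}] 3 has one home in box 2: r2c5 ⇒ r2c5=3.
Step 8. [r4c7∈{4}] r4c7 is down to just 4 ⇒ r4c7=4.
Step 9. [r2c2∈{6}] r2c2 is down to just 6. So r2c2=6.
Step 10. [r9c8∈{3,4,7}] across col 8, 4 lands solely at r9c8 ⇒ r9c8=4.
Step 11. [r9c4∈{7}] nothing but 7 survives at r9c4. So r9c4=7.
Step 12. [r6c4∈{3,9}] in col 4, 9 fits only at r6c4, so r6c4=9.
Step 13. [r7c7∈{3}] only 3 remains possible at r7c7, so r7c7=3.
Step 14. [r4c1∈{7}] only 7 remains possible at r4c1 ⇒ r4c1=7.
Step 15. [r7c1∈{6}] r7c1 has the single candidate 6, so r7c1=6.
Step 16. [r5c2∈{5}] only 5 remains possible at r5c2 ⇒ r5c2=5.
Step 17. [r3c3∈{9}] r3c3's peers cover all but 9 ⇒ r3c3=9.
Step 18. [r1c9∈{9}] r1c9's peers cover all but 9 ⇒ r1c9=9.
Step 19. [r6c5∈{6}] r6c5 has the single candidate 6, so r6c5=6.
Step 20. [r8c2∈{7}] r8c2's peers cover all but 7 ⇒ r8c2=7.
Step 21. [r5c4∈{3}] r5c4's peers cover all but 3 ⇒ r5c4=3.
Step 22. [r9c6∈{6}] nothing but 6 survives at r9c6. So r9c6=6.
Step 23. [r5c3∈{6}] only 6 remains possible at r5c3, so r5c3=6.
Step 24. [r3c5∈{2}] only 2 remains possible at r3c5. So r3c5=2.
Step 25. [r5c5∈{7}] r5c5's peers cover all but 7, so r5c5=7.
Step 26. [r9c9∈{5}] r9c9 has the single candidate 5. So r9c9=5.
Step 27. [r8c4∈{4}] r8c4 has the single candidate 4 ⇒ r8c4=4.
Step 28. [r1c7∈{6}] only 6 remains possible at r1c7 ⇒ r1c7=6.
Step 29. [r7c4∈{2}] r7c4 has the single candidate 2. So r7c4=2.
Step 30. [r5c9∈{2}] r5c9 is down to just 2. So r5c9=2.
Step 31. [r6c2∈{1}] only 1 remains possible at r6c2. So r6c2=1.
Step 32. [r2c7∈{1}] r2c7's peers cover all but 1, so r2c7=1.
Step 33. [r2c1∈{2}] r2c1 is down to just 2, so r2c1=2.
Step 34. [r7c6∈{1}] r7c6's peers cover all but 1, so r7c6=1.
Step 35. [r6c8∈{3}] only 3 remains possible at r6c8. So r6c8=3.
Step 36. [r2c9∈{4}] nothing but 4 survives at r2c9 ⇒ r2c9=4.
Step 37. [r1c2∈{3}] r1c2 has the single candidate 3, so r1c2=3.
Step 38. [r6c1∈{4}] r6c1's peers cover all but 4, so r6c1=4.
Step 39. [r9c1∈{3}] r9c1's peers cover all but 3. So r9c1=3.
Step 40. [r4c6∈{8}] nothing but 8 survives at r4c6, so r4c6=8.
Step 41. [r2c6∈{9}] r2c6's peers cover all but 9. So r2c6=9.
Step 42. [r3c6∈{5}] nothing but 5 survives at r3c6. So r3c6=5.
Step 43. [r3c8∈{8}] r3c8 has the single candidate 8 ⇒ r3c8=8.
Step 44. [r7c8∈{7}] only 7 remains possible at r7c8, so r7c8=7.
Step 45. [r4c8∈{9}] r4c8's peers cover all but 9. So r4c8=9.
Step 46. [r6c7∈{5}] nothing but 5 survives at r6c7. So r6c7=5.

Answer: 8 3 5 1 4 7 6 2 9 / 2 6 7 8 3 9 1 5 4 / 1 4 9 6 2 5 7 8 3 / 7 2 3 5 1 8 4 9 6 / 9 5 6 3 7 4 8 1 2 / 4 1 8 9 6 2 5 3 7 / 6 9 4 2 5 1 3 7 8 / 5 7 2 4 8 3 9 6 1 / 3 8 1 7 9 6 2 4 5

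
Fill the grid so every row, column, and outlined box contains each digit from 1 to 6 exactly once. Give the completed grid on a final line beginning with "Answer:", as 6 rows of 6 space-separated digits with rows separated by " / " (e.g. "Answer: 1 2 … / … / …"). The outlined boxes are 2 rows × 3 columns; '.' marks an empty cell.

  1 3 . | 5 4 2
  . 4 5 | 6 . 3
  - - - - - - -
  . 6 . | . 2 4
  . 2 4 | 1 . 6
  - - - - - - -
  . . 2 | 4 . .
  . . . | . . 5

Step 1. [r3c4∈{3}] nothing but 3 survives at r3c4. So r3c4=3.
Step 2. [r6c3∈{1,3,6}] in col 3, 3 fits only at r6c3 ⇒ r6c3=3.
Step 3. [r5c6∈{1}] nothing but 1 survives at r5c6. So r5c6=1.
Step 4. [r3c1∈{5}] r3c1 has the single candidate 5, so r3c1=5.
Step 5. [r6c5∈{6}] r6c5 has the single candidate 6 ⇒ r6c5=6.
Step 6. [r4c5∈{5}] r4c5's peers cover all but 5. So r4c5=5.
Step 7. [r5c2∈{5}] r5c2 is down to just 5, so r5c2=5.
Step 8. [r6c4∈{2}] r6c4 is down to just 2 ⇒ r6c4=2.
Step 9. [r5c5∈{3}] nothing but 3 survives at r5c5, so r5c5=3.
Step 10. [r2c5∈{1}] r2c5 is down to just 1. So r2c5=1.
Step 11. [r5c1∈{6}] only 6 remains possible at r5c1. So r5c1=6.
Step 12. [r1c3∈{6}] r1c3 is down to just 6. So r1c3=6.
Step 13. [r6c1∈{4}] r6c1 is down to just 4, so r6c1=4.
Step 14. [r6c2∈{1}] only 1 remains possible at r6c2, so r6c2=1.
Step 15. [r4c1∈{3}] only 3 remains possible at r4c1, so r4c1=3.
Step 16. [r2c1∈{2}] r2c1's peers cover all but 2 ⇒ r2c1=2.
Step 17. [r3c3∈{1}] r3c3 has the single candidate 1, so r3c3=1.

Answer: 1 3 6 5 4 2 / 2 4 5 6 1 3 / 5 6 1 3 2 4 / 3 2 4 1 5 6 / 6 5 2 4 3 1 / 4 1 3 2 6 5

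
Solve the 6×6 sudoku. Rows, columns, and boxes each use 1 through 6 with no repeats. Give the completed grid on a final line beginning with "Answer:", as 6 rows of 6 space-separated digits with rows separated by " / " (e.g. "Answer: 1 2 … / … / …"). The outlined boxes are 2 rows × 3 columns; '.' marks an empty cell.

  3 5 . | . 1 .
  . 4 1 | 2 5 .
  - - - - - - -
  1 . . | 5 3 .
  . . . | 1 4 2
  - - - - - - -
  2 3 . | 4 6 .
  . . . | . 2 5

Step 1. [r4c2∈{6}] r4c2 is down to just 6. So r4c2=6.
Step 2. [r1c4∈{6}] r1c4 is down to just 6 ⇒ r1c4=6.
Step 3. [r6c1∈{4,6}] in col 1, 4 fits only at r6c1 ⇒ r6c1=4.
Step 4. [r4c1∈{5}] r4c1 has the single candidate 5 ⇒ r4c1=5.
Step 5. [r1c3∈{2}] r1c3 has the single candidate 2. So r1c3=2.
Step 6. [r6c3∈{6}] r6c3's peers cover all but 6 ⇒ r6c3=6.
Step 7. [r3c6∈{6}] only 6 remains possible at r3c6. So r3c6=6.
Step 8. [r1c6∈{4}] r1c6 has the single candidate 4 ⇒ r1c6=4.
Step 9. [r4c3∈{3}] nothing but 3 survives at r4c3. So r4c3=3.
Step 10. [r3c2∈{2}] r3c2's peers cover all but 2. So r3c2=2.
Step 11. [r2c6∈{3}] nothing but 3 survives at r2c6, so r2c6=3.
Step 12. [r3c3∈{4}] only 4 remains possible at r3c3 ⇒ r3c3=4.
Step 13. [r5c6∈{1}] r5c6 has the single candidate 1 ⇒ r5c6=1.
Step 14. [r5c3∈{5}] r5c3's peers cover all but 5. So r5c3=5.
Step 15. [r6c2∈{1}] only 1 remains possible at r6c2. So r6c2=1.
Step 16. [r6c4∈{3}] r6c4 has the single candidate 3 ⇒ r6c4=3.
Step 17. [r2c1∈{6}] r2c1 has the single candidate 6. So r2c1=6.

Answer: 3 5 2 6 1 4 / 6 4 1 2 5 3 / 1 2 4 5 3 6 / 5 6 3 1 4 2 / 2 3 5 4 6 1 / 4 1 6 3 2 5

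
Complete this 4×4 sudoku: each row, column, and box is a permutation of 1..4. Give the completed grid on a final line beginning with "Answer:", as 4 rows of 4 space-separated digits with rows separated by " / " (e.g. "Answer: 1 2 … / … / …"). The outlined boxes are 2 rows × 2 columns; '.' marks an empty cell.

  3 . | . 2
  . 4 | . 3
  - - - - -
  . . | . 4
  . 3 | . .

Step 1. [r2c3∈{1}] r2c3 has the single candidate 1 ⇒ r2c3=1.
Step 2. [r3c2∈{1,2}] r3c2 is the only open cell in col 2 admitting 2 ⇒ r3c2=2.
Step 3. [r4c4∈{1}] only 1 remains possible at r4c4 ⇒ r4c4=1.
Step 4. [r1c2∈{1}] only 1 remains possible at r1c2 ⇒ r1c2=1.
Step 5. [r4c1∈{4}] nothing but 4 survives at r4c1, so r4c1=4.
Step 6. [r1c3∈{4}] r1c3's peers cover all but 4, so r1c3=4.
Step 7. [r3c3∈{3}] nothing but 3 survives at r3c3. So r3c3=3.
Step 8. [r2c1∈{2}] r2c1 has the single candidate 2. So r2c1=2.
Step 9. [r3c1∈{1}] r3c1 is down to just 1 ⇒ r3c1=1.
Step 10. [r4c3∈{2}] r4c3's peers cover all but 2 ⇒ r4c3=2.

Answer: 3 1 4 2 / 2 4 1 3 / 1 2 3 4 / 4 3 2 1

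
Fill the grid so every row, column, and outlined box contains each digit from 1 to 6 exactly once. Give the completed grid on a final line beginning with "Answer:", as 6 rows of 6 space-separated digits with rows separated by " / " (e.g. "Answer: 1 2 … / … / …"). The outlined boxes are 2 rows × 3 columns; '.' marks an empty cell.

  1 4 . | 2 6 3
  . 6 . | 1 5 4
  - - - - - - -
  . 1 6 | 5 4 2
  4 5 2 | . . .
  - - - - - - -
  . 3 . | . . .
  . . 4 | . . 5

Step 1. [r6c5∈{1,2,3}] across row 6, 1 lands solely at r6c5 ⇒ r6c5=1.
Step 2. [r5c6∈{6}] nothing but 6 survives at r5c6, so r5c6=6.
Step 3. [r2c1∈{2,3}] r2c1 is the only open cell in row 2 admitting 2, so r2c1=2.
Step 4. [r4c5∈{3}] r4c5's peers cover all but 3. So r4c5=3.
Step 5. [r5c1∈{5}] r5c1 has the single candidate 5. So r5c1=5.
Step 6. [r4c6∈{1}] only 1 remains possible at r4c6, so r4c6=1.
Step 7. [r1c3∈{5}] only 5 remains possible at r1c3 ⇒ r1c3=5.
Step 8. [r2c3∈{3}] r2c3 is down to just 3. So r2c3=3.
Step 9. [r6c4∈{3}] r6c4's peers cover all but 3, so r6c4=3.
Step 10. [r4c4∈{6}] r4c4 has the single candidate 6 ⇒ r4c4=6.
Step 11. [r6c2∈{2}] r6c2's peers cover all but 2 ⇒ r6c2=2.
Step 12. [r5c4∈{4}] r5c4's peers cover all but 4, so r5c4=4.
Step 13. [r6c1∈{6}] r6c1 is down to just 6, so r6c1=6.
Step 14. [r5c5∈{2}] r5c5 has the single candidate 2 ⇒ r5c5=2.
Step 15. [r5c3∈{1}] r5c3's peers cover all but 1. So r5c3=1.
Step 16. [r3c1∈{3}] nothing but 3 survives at r3c1, so r3c1=3.

Answer: 1 4 5 2 6 3 / 2 6 3 1 5 4 / 3 1 6 5 4 2 / 4 5 2 6 3 1 / 5 3 1 4 2 6 / 6 2 4 3 1 5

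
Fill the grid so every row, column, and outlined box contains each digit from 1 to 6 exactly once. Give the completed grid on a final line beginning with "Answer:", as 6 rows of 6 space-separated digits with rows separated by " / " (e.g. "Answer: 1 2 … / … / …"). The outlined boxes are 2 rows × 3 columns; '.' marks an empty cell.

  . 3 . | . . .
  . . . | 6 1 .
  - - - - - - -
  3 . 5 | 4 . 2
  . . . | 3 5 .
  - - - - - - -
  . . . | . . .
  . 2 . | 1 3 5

Step 1. [r3c2∈{1,6}] row 3 places 1 nowhere but r3c2, so r3c2=1.
Step 2. [r1c6∈{4}] r1c6 has the single candidate 4 ⇒ r1c6=4.
Step 3. [r5c6∈{6}] only 6 remains possible at r5c6. So r5c6=6.
Step 4. [r1c5∈{2}] r1c5's peers cover all but 2, so r1c5=2.
Step 5. [r5c5∈{4}] nothing but 4 survives at r5c5 ⇒ r5c5=4.
Step 6. [r4c2∈{4,6}] across col 2, 6 lands solely at r4c2. So r4c2=6.
Step 7. [r2c2∈{4,5}] across col 2, 4 lands solely at r2c2 ⇒ r2c2=4.
Step 8. [r2c1∈{2,5}] across row 2, 5 lands solely at r2c1, so r2c1=5.
Step 9. [r5c1∈{1}] r5c1's peers cover all but 1, so r5c1=1.
Step 10. [r4c1∈{2,4}] col 1 places 2 nowhere but r4c1 ⇒ r4c1=2.
Step 11. [r6c1∈{4,6}] in col 1, 4 fits only at r6c1, so r6c1=4.
Step 12. [r1c1∈{6}] r1c1 is down to just 6 ⇒ r1c1=6.
Step 13. [r5c2∈{5}] r5c2 is down to just 5 ⇒ r5c2=5.
Step 14. [r4c3∈{4}] r4c3's peers cover all but 4. So r4c3=4.
Step 15. [r4c6∈{1}] only 1 remains possible at r4c6 ⇒ r4c6=1.
Step 16. [r3c5∈{6}] r3c5's peers cover all but 6 ⇒ r3c5=6.
Step 17. [r2c3∈{2}] r2c3 is down to just 2, so r2c3=2.
Step 18. [r1c3∈{1}] r1c3 is down to just 1 ⇒ r1c3=1.
Step 19. [r6c3∈{6}] r6c3 has the single candidate 6, so r6c3=6.
Step 20. [r2c6∈{3}] only 3 remains possible at r2c6, so r2c6=3.
Step 21. [r5c3∈{3}] nothing but 3 survives at r5c3, so r5c3=3.
Step 22. [r5c4∈{2}] r5c4 is down to just 2, so r5c4=2.
Step 23. [r1c4∈{5}] r1c4's peers cover all but 5. So r1c4=5.

Answer: 6 3 1 5 2 4 / 5 4 2 6 1 3 / 3 1 5 4 6 2 / 2 6 4 3 5 1 / 1 5 3 2 4 6 / 4 2 6 1 3 5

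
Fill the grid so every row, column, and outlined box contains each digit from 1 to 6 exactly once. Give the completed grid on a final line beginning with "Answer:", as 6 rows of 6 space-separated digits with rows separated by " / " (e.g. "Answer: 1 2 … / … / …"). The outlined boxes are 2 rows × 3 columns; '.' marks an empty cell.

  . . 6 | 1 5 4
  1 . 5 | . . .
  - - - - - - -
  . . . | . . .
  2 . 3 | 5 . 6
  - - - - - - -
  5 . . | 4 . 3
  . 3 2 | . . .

Step 1. [r3c3∈{1,4}] 4 has one home in col 3: r3c3 ⇒ r3c3=4.
Step 2. [r5c5∈{1,2,6}] row 5 places 2 nowhere but r5c5. So r5c5=2.
Step 3. [r4c2∈{1}] r4c2 has the single candidate 1, so r4c2=1.
Step 4. [r2c6∈{2}] r2c6 has the single candidate 2 ⇒ r2c6=2.
Step 5. [r6c4∈{6}] r6c4's peers cover all but 6. So r6c4=6.
Step 6. [r6c5∈{1}] r6c5 has the single candidate 1. So r6c5=1.
Step 7. [r3c5∈{3}] nothing but 3 survives at r3c5. So r3c5=3.
Step 8. [r3c1∈{6}] r3c1 is down to just 6, so r3c1=6.
Step 9. [r1c2∈{2}] r1c2's peers cover all but 2 ⇒ r1c2=2.
Step 10. [r3c2∈{5}] r3c2 has the single candidate 5. So r3c2=5.
Step 11. [r5c3∈{1}] r5c3 is down to just 1, so r5c3=1.
Step 12. [r3c4∈{2}] r3c4 has the single candidate 2 ⇒ r3c4=2.
Step 13. [r6c6∈{5}] nothing but 5 survives at r6c6. So r6c6=5.
Step 14. [r6c1∈{4}] r6c1 has the single candidate 4 ⇒ r6c1=4.
Step 15. [r5c2∈{6}] r5c2 has the single candidate 6, so r5c2=6.
Step 16. [r2c4∈{3}] nothing but 3 survives at r2c4. So r2c4=3.
Step 17. [r2c5∈{6}] only 6 remains possible at r2c5. So r2c5=6.
Step 18. [r1c1∈{3}] r1c1's peers cover all but 3, so r1c1=3.
Step 19. [r4c5∈{4}] r4c5's peers cover all but 4. So r4c5=4.
Step 20. [r2c2∈{4}] r2c2's peers cover all but 4. So r2c2=4.
Step 21. [r3c6∈{1}] r3c6 is down to just 1. So r3c6=1.

Answer: 3 2 6 1 5 4 / 1 4 5 3 6 2 / 6 5 4 2 3 1 / 2 1 3 5 4 6 / 5 6 1 4 2 3 / 4 3 2 6 1 5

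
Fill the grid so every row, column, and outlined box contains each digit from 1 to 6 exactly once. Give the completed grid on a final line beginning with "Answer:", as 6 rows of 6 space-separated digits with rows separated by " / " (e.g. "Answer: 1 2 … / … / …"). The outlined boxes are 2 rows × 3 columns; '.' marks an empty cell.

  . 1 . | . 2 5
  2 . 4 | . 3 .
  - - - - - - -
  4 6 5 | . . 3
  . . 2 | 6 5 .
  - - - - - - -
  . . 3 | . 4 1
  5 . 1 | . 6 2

Step 1. [r1c1∈{3,6}] in row 1, 3 fits only at r1c1. So r1c1=3.
Step 2. [r3c5∈{1}] r3c5 is down to just 1 ⇒ r3c5=1.
Step 3. [r1c3∈{6}] r1c3 is down to just 6, so r1c3=6.
Step 4. [r4c2∈{3}] r4c2 is down to just 3. So r4c2=3.
Step 5. [r6c4∈{3}] r6c4 has the single candidate 3 ⇒ r6c4=3.
Step 6. [r1c4∈{4}] r1c4's peers cover all but 4, so r1c4=4.
Step 7. [r5c4∈{5}] nothing but 5 survives at r5c4, so r5c4=5.
Step 8. [r4c6∈{4}] nothing but 4 survives at r4c6. So r4c6=4.
Step 9. [r3c4∈{2}] r3c4 is down to just 2. So r3c4=2.
Step 10. [r6c2∈{4}] nothing but 4 survives at r6c2. So r6c2=4.
Step 11. [r2c6∈{6}] r2c6 has the single candidate 6 ⇒ r2c6=6.
Step 12. [r5c1∈{6}] r5c1 has the single candidate 6 ⇒ r5c1=6.
Step 13. [r5c2∈{2}] r5c2 is down to just 2, so r5c2=2.
Step 14. [r2c2∈{5}] r2c2 has the single candidate 5 ⇒ r2c2=5.
Step 15. [r2c4∈{1}] only 1 remains possible at r2c4 ⇒ r2c4=1.
Step 16. [r4c1∈{1}] only 1 remains possible at r4c1. So r4c1=1.

Answer: 3 1 6 4 2 5 / 2 5 4 1 3 6 / 4 6 5 2 1 3 / 1 3 2 6 5 4 / 6 2 3 5 4 1 / 5 4 1 3 6 2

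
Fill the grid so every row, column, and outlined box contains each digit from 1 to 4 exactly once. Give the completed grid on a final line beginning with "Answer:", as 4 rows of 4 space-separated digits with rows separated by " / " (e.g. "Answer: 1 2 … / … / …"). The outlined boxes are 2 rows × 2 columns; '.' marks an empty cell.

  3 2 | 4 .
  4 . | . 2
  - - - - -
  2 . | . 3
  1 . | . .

Step 1. [r1c4∈{1}] only 1 remains possible at r1c4 ⇒ r1c4=1.
Step 2. [r3c2∈{4}] nothing but 4 survives at r3c2. So r3c2=4.
Step 3. [r4c4∈{4}] nothing but 4 survives at r4c4. So r4c4=4.
Step 4. [r3c3∈{1}] r3c3 has the single candidate 1, so r3c3=1.
Step 5. [r2c3∈{3}] r2c3 has the single candidate 3. So r2c3=3.
Step 6. [r2c2∈{1}] r2c2 is down to just 1. So r2c2=1.
Step 7. [r4c3∈{2}] r4c3's peers cover all but 2. So r4c3=2.
Step 8. [r4c2∈{3}] r4c2 has the single candidate 3 ⇒ r4c2=3.

Answer: 3 2 4 1 / 4 1 3 2 / 2 4 1 3 / 1 3 2 4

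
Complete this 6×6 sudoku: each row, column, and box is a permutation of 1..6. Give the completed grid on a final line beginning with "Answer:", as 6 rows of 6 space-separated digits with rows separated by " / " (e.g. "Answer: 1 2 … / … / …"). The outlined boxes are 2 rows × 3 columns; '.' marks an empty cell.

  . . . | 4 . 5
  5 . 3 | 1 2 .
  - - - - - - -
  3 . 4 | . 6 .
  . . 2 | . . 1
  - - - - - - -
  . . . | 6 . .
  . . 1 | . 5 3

Step 1. [r6c4∈{2}] r6c4 is down to just 2 ⇒ r6c4=2.
Step 2. [r1c1∈{1,2,6}] r1c1 is the only open cell in col 1 admitting 1 ⇒ r1c1=1.
Step 3. [r5c2∈{2,3,4,5}] row 5 places 3 nowhere but r5c2, so r5c2=3.
Step 4. [r4c4∈{3,5}] col 4 places 3 nowhere but r4c4, so r4c4=3.
Step 5. [r4c2∈{5,6}] r4c2 is the only open cell in row 4 admitting 5. So r4c2=5.
Step 6. [r1c3∈{6}] nothing but 6 survives at r1c3. So r1c3=6.
Step 7. [r5c6∈{4}] r5c6 has the single candidate 4 ⇒ r5c6=4.
Step 8. [r6c1∈{4,6}] across col 1, 4 lands solely at r6c1. So r6c1=4.
Step 9. [r2c6∈{6}] nothing but 6 survives at r2c6 ⇒ r2c6=6.
Step 10. [r3c6∈{2}] nothing but 2 survives at r3c6. So r3c6=2.
Step 11. [r5c3∈{5}] r5c3 has the single candidate 5 ⇒ r5c3=5.
Step 12. [r1c5∈{3}] only 3 remains possible at r1c5, so r1c5=3.
Step 13. [r2c2∈{4}] only 4 remains possible at r2c2 ⇒ r2c2=4.
Step 14. [r4c1∈{6}] only 6 remains possible at r4c1 ⇒ r4c1=6.
Step 15. [r3c2∈{1}] r3c2 is down to just 1. So r3c2=1.
Step 16. [r4c5∈{4}] r4c5 has the single candidate 4, so r4c5=4.
Step 17. [r5c5∈{1}] r5c5's peers cover all but 1, so r5c5=1.
Step 18. [r3c4∈{5}] r3c4 has the single candidate 5. So r3c4=5.
Step 19. [r1c2∈{2}] r1c2 has the single candidate 2, so r1c2=2.
Step 20. [r6c2∈{6}] nothing but 6 survives at r6c2. So r6c2=6.
Step 21. [r5c1∈{2}] only 2 remains possible at r5c1 ⇒ r5c1=2.

Answer: 1 2 6 4 3 5 / 5 4 3 1 2 6 / 3 1 4 5 6 2 / 6 5 2 3 4 1 / 2 3 5 6 1 4 / 4 6 1 2 5 3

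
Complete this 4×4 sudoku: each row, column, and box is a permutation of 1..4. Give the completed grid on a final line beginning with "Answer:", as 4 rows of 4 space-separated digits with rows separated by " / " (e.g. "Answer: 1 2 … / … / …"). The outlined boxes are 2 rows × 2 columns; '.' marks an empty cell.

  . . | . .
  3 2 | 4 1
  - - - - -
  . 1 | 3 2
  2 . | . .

Step 1. [r1c2∈{4}] r1c2 has the single candidate 4. So r1c2=4.
Step 2. [r3c1∈{4}] r3c1 has the single candidate 4 ⇒ r3c1=4.
Step 3. [r1c1∈{1}] r1c1's peers cover all but 1, so r1c1=1.
Step 4. [r1c4∈{3}] r1c4's peers cover all but 3 ⇒ r1c4=3.
Step 5. [r4c3∈{1}] nothing but 1 survives at r4c3. So r4c3=1.
Step 6. [r4c4∈{4}] r4c4 is down to just 4, so r4c4=4.
Step 7. [r1c3∈{2}] nothing but 2 survives at r1c3, so r1c3=2.
Step 8. [r4c2∈{3}] r4c2's peers cover all but 3. So r4c2=3.

Answer: 1 4 2 3 / 3 2 4 1 / 4 1 3 2 / 2 3 1 4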